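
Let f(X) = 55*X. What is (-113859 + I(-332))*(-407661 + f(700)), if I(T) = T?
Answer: 42154863751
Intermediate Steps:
(-113859 + I(-332))*(-407661 + f(700)) = (-113859 - 332)*(-407661 + 55*700) = -114191*(-407661 + 38500) = -114191*(-369161) = 42154863751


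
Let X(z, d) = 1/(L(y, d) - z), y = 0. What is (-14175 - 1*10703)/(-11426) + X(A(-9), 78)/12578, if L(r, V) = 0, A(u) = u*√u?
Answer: 12439/5713 - I/339606 ≈ 2.1773 - 2.9446e-6*I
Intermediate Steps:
A(u) = u^(3/2)
X(z, d) = -1/z (X(z, d) = 1/(0 - z) = 1/(-z) = -1/z)
(-14175 - 1*10703)/(-11426) + X(A(-9), 78)/12578 = (-14175 - 1*10703)/(-11426) - 1/((-9)^(3/2))/12578 = (-14175 - 10703)*(-1/11426) - 1/((-27*I))*(1/12578) = -24878*(-1/11426) - I/27*(1/12578) = 12439/5713 - I/27*(1/12578) = 12439/5713 - I/339606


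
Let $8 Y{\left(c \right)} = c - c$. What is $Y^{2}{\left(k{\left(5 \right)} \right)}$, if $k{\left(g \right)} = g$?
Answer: $0$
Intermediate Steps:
$Y{\left(c \right)} = 0$ ($Y{\left(c \right)} = \frac{c - c}{8} = \frac{1}{8} \cdot 0 = 0$)
$Y^{2}{\left(k{\left(5 \right)} \right)} = 0^{2} = 0$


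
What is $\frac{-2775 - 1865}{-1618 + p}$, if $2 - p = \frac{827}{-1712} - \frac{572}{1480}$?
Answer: $\frac{1469580800}{511544117} \approx 2.8728$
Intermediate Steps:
$p = \frac{908843}{316720}$ ($p = 2 - \left(\frac{827}{-1712} - \frac{572}{1480}\right) = 2 - \left(827 \left(- \frac{1}{1712}\right) - \frac{143}{370}\right) = 2 - \left(- \frac{827}{1712} - \frac{143}{370}\right) = 2 - - \frac{275403}{316720} = 2 + \frac{275403}{316720} = \frac{908843}{316720} \approx 2.8695$)
$\frac{-2775 - 1865}{-1618 + p} = \frac{-2775 - 1865}{-1618 + \frac{908843}{316720}} = - \frac{4640}{- \frac{511544117}{316720}} = \left(-4640\right) \left(- \frac{316720}{511544117}\right) = \frac{1469580800}{511544117}$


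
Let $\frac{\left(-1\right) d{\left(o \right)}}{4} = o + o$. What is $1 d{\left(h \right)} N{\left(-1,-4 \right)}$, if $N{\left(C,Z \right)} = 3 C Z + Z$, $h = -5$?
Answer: $320$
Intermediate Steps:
$d{\left(o \right)} = - 8 o$ ($d{\left(o \right)} = - 4 \left(o + o\right) = - 4 \cdot 2 o = - 8 o$)
$N{\left(C,Z \right)} = Z + 3 C Z$ ($N{\left(C,Z \right)} = 3 C Z + Z = Z + 3 C Z$)
$1 d{\left(h \right)} N{\left(-1,-4 \right)} = 1 \left(\left(-8\right) \left(-5\right)\right) \left(- 4 \left(1 + 3 \left(-1\right)\right)\right) = 1 \cdot 40 \left(- 4 \left(1 - 3\right)\right) = 40 \left(\left(-4\right) \left(-2\right)\right) = 40 \cdot 8 = 320$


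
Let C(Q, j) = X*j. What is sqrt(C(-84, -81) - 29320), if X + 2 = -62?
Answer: 2*I*sqrt(6034) ≈ 155.36*I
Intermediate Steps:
X = -64 (X = -2 - 62 = -64)
C(Q, j) = -64*j
sqrt(C(-84, -81) - 29320) = sqrt(-64*(-81) - 29320) = sqrt(5184 - 29320) = sqrt(-24136) = 2*I*sqrt(6034)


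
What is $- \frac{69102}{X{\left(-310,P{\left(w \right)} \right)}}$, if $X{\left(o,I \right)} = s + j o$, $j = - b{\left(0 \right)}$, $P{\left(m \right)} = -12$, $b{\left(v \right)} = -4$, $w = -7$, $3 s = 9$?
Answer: $\frac{69102}{1237} \approx 55.863$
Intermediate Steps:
$s = 3$ ($s = \frac{1}{3} \cdot 9 = 3$)
$j = 4$ ($j = \left(-1\right) \left(-4\right) = 4$)
$X{\left(o,I \right)} = 3 + 4 o$
$- \frac{69102}{X{\left(-310,P{\left(w \right)} \right)}} = - \frac{69102}{3 + 4 \left(-310\right)} = - \frac{69102}{3 - 1240} = - \frac{69102}{-1237} = \left(-69102\right) \left(- \frac{1}{1237}\right) = \frac{69102}{1237}$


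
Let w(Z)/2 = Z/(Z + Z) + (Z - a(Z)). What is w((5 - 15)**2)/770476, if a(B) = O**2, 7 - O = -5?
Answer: -87/770476 ≈ -0.00011292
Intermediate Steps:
O = 12 (O = 7 - 1*(-5) = 7 + 5 = 12)
a(B) = 144 (a(B) = 12**2 = 144)
w(Z) = -287 + 2*Z (w(Z) = 2*(Z/(Z + Z) + (Z - 1*144)) = 2*(Z/((2*Z)) + (Z - 144)) = 2*((1/(2*Z))*Z + (-144 + Z)) = 2*(1/2 + (-144 + Z)) = 2*(-287/2 + Z) = -287 + 2*Z)
w((5 - 15)**2)/770476 = (-287 + 2*(5 - 15)**2)/770476 = (-287 + 2*(-10)**2)*(1/770476) = (-287 + 2*100)*(1/770476) = (-287 + 200)*(1/770476) = -87*1/770476 = -87/770476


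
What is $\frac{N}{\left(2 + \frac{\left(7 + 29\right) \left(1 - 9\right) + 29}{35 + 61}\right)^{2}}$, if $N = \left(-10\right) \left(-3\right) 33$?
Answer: $\frac{9123840}{4489} \approx 2032.5$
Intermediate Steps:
$N = 990$ ($N = 30 \cdot 33 = 990$)
$\frac{N}{\left(2 + \frac{\left(7 + 29\right) \left(1 - 9\right) + 29}{35 + 61}\right)^{2}} = \frac{990}{\left(2 + \frac{\left(7 + 29\right) \left(1 - 9\right) + 29}{35 + 61}\right)^{2}} = \frac{990}{\left(2 + \frac{36 \left(-8\right) + 29}{96}\right)^{2}} = \frac{990}{\left(2 + \left(-288 + 29\right) \frac{1}{96}\right)^{2}} = \frac{990}{\left(2 - \frac{259}{96}\right)^{2}} = \frac{990}{\left(- \frac{67}{96}\right)^{2}} = \frac{990}{\frac{4489}{9216}} = 990 \cdot \frac{9216}{4489} = \frac{9123840}{4489}$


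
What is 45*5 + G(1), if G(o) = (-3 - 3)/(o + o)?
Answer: 222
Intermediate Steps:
G(o) = -3/o (G(o) = -6*1/(2*o) = -3/o)
45*5 + G(1) = 45*5 - 3/1 = 225 - 3*1 = 225 - 3 = 222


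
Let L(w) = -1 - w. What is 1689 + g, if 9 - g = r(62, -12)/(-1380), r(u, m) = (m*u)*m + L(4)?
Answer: 2352163/1380 ≈ 1704.5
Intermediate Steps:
r(u, m) = -5 + u*m**2 (r(u, m) = (m*u)*m + (-1 - 1*4) = u*m**2 + (-1 - 4) = u*m**2 - 5 = -5 + u*m**2)
g = 21343/1380 (g = 9 - (-5 + 62*(-12)**2)/(-1380) = 9 - (-5 + 62*144)*(-1)/1380 = 9 - (-5 + 8928)*(-1)/1380 = 9 - 8923*(-1)/1380 = 9 - 1*(-8923/1380) = 9 + 8923/1380 = 21343/1380 ≈ 15.466)
1689 + g = 1689 + 21343/1380 = 2352163/1380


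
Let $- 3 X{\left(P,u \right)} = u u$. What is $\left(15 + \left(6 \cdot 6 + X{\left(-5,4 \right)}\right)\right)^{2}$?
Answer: $\frac{18769}{9} \approx 2085.4$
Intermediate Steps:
$X{\left(P,u \right)} = - \frac{u^{2}}{3}$ ($X{\left(P,u \right)} = - \frac{u u}{3} = - \frac{u^{2}}{3}$)
$\left(15 + \left(6 \cdot 6 + X{\left(-5,4 \right)}\right)\right)^{2} = \left(15 + \left(6 \cdot 6 - \frac{4^{2}}{3}\right)\right)^{2} = \left(15 + \left(36 - \frac{16}{3}\right)\right)^{2} = \left(15 + \frac{92}{3}\right)^{2} = \left(\frac{137}{3}\right)^{2} = \frac{18769}{9}$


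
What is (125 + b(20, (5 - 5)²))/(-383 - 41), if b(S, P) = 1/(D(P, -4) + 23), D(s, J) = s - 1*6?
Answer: -1063/3604 ≈ -0.29495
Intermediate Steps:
D(s, J) = -6 + s (D(s, J) = s - 6 = -6 + s)
b(S, P) = 1/(17 + P) (b(S, P) = 1/((-6 + P) + 23) = 1/(17 + P))
(125 + b(20, (5 - 5)²))/(-383 - 41) = (125 + 1/(17 + (5 - 5)²))/(-383 - 41) = (125 + 1/(17 + 0²))/(-424) = (125 + 1/(17 + 0))*(-1/424) = (125 + 1/17)*(-1/424) = (2126/17)*(-1/424) = -1063/3604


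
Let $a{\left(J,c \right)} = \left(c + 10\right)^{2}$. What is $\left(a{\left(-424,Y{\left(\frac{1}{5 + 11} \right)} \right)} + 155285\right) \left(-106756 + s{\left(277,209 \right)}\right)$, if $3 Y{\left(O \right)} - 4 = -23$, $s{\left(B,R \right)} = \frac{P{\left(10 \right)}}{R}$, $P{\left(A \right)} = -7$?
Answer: $- \frac{10395061802182}{627} \approx -1.6579 \cdot 10^{10}$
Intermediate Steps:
$s{\left(B,R \right)} = - \frac{7}{R}$
$Y{\left(O \right)} = - \frac{19}{3}$ ($Y{\left(O \right)} = \frac{4}{3} + \frac{1}{3} \left(-23\right) = \frac{4}{3} - \frac{23}{3} = - \frac{19}{3}$)
$a{\left(J,c \right)} = \left(10 + c\right)^{2}$
$\left(a{\left(-424,Y{\left(\frac{1}{5 + 11} \right)} \right)} + 155285\right) \left(-106756 + s{\left(277,209 \right)}\right) = \left(\left(10 - \frac{19}{3}\right)^{2} + 155285\right) \left(-106756 - \frac{7}{209}\right) = \left(\left(\frac{11}{3}\right)^{2} + 155285\right) \left(-106756 - \frac{7}{209}\right) = \left(\frac{121}{9} + 155285\right) \left(-106756 - \frac{7}{209}\right) = \frac{1397686}{9} \left(- \frac{22312011}{209}\right) = - \frac{10395061802182}{627}$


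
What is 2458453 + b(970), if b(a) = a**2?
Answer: 3399353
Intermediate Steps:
2458453 + b(970) = 2458453 + 970**2 = 2458453 + 940900 = 3399353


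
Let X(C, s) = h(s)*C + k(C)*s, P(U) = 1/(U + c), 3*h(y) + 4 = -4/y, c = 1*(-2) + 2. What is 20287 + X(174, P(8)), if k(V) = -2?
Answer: 72795/4 ≈ 18199.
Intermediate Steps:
c = 0 (c = -2 + 2 = 0)
h(y) = -4/3 - 4/(3*y) (h(y) = -4/3 + (-4/y)/3 = -4/3 - 4/(3*y))
P(U) = 1/U (P(U) = 1/(U + 0) = 1/U)
X(C, s) = -2*s + 4*C*(-1 - s)/(3*s) (X(C, s) = (4*(-1 - s)/(3*s))*C - 2*s = 4*C*(-1 - s)/(3*s) - 2*s = -2*s + 4*C*(-1 - s)/(3*s))
20287 + X(174, P(8)) = 20287 + 2*(-3*(1/8)² - 2*174*(1 + 1/8))/(3*(1/8)) = 20287 + 2*(-3*(⅛)² - 2*174*(1 + ⅛))/(3*(⅛)) = 20287 + (⅔)*8*(-3*1/64 - 2*174*9/8) = 20287 + (⅔)*8*(-3/64 - 783/2) = 20287 + (⅔)*8*(-25059/64) = 20287 - 8353/4 = 72795/4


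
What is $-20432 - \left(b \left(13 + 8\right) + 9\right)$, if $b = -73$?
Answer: $-18908$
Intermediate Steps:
$-20432 - \left(b \left(13 + 8\right) + 9\right) = -20432 - \left(- 73 \left(13 + 8\right) + 9\right) = -20432 - \left(\left(-73\right) 21 + 9\right) = -20432 - \left(-1533 + 9\right) = -20432 - -1524 = -20432 + 1524 = -18908$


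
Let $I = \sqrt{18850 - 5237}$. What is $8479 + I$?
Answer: $8479 + \sqrt{13613} \approx 8595.7$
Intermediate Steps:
$I = \sqrt{13613} \approx 116.67$
$8479 + I = 8479 + \sqrt{13613}$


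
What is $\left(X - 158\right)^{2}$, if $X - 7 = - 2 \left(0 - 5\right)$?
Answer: $19881$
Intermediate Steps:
$X = 17$ ($X = 7 - 2 \left(0 - 5\right) = 7 - -10 = 7 + 10 = 17$)
$\left(X - 158\right)^{2} = \left(17 - 158\right)^{2} = \left(-141\right)^{2} = 19881$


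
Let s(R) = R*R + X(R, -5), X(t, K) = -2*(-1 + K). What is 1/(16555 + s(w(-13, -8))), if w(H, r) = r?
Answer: 1/16631 ≈ 6.0129e-5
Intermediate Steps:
X(t, K) = 2 - 2*K
s(R) = 12 + R² (s(R) = R*R + (2 - 2*(-5)) = R² + (2 + 10) = R² + 12 = 12 + R²)
1/(16555 + s(w(-13, -8))) = 1/(16555 + (12 + (-8)²)) = 1/(16555 + (12 + 64)) = 1/(16555 + 76) = 1/16631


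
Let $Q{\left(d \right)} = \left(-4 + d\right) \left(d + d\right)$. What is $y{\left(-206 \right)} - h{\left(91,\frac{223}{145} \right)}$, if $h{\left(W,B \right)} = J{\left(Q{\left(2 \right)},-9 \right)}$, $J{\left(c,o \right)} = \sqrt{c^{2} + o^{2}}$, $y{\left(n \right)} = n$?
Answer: $-206 - \sqrt{145} \approx -218.04$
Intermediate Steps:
$Q{\left(d \right)} = 2 d \left(-4 + d\right)$ ($Q{\left(d \right)} = \left(-4 + d\right) 2 d = 2 d \left(-4 + d\right)$)
$h{\left(W,B \right)} = \sqrt{145}$ ($h{\left(W,B \right)} = \sqrt{\left(2 \cdot 2 \left(-4 + 2\right)\right)^{2} + \left(-9\right)^{2}} = \sqrt{\left(2 \cdot 2 \left(-2\right)\right)^{2} + 81} = \sqrt{\left(-8\right)^{2} + 81} = \sqrt{64 + 81} = \sqrt{145}$)
$y{\left(-206 \right)} - h{\left(91,\frac{223}{145} \right)} = -206 - \sqrt{145}$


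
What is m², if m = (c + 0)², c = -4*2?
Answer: 4096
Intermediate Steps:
c = -8
m = 64 (m = (-8 + 0)² = (-8)² = 64)
m² = 64² = 4096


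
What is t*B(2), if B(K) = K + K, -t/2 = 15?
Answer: -120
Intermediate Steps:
t = -30 (t = -2*15 = -30)
B(K) = 2*K
t*B(2) = -60*2 = -30*4 = -120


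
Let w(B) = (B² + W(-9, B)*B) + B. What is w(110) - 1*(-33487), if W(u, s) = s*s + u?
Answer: 1375707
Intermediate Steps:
W(u, s) = u + s² (W(u, s) = s² + u = u + s²)
w(B) = B + B² + B*(-9 + B²) (w(B) = (B² + (-9 + B²)*B) + B = (B² + B*(-9 + B²)) + B = B + B² + B*(-9 + B²))
w(110) - 1*(-33487) = 110*(-8 + 110 + 110²) - 1*(-33487) = 110*(-8 + 110 + 12100) + 33487 = 110*12202 + 33487 = 1342220 + 33487 = 1375707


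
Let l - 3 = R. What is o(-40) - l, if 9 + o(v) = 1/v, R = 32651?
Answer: -1306521/40 ≈ -32663.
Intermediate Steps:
o(v) = -9 + 1/v
l = 32654 (l = 3 + 32651 = 32654)
o(-40) - l = (-9 + 1/(-40)) - 1*32654 = (-9 - 1/40) - 32654 = -361/40 - 32654 = -1306521/40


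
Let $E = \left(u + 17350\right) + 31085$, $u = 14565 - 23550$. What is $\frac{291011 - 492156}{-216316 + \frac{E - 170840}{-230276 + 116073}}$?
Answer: $\frac{22971362435}{24703804758} \approx 0.92987$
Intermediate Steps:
$u = -8985$
$E = 39450$ ($E = \left(-8985 + 17350\right) + 31085 = 8365 + 31085 = 39450$)
$\frac{291011 - 492156}{-216316 + \frac{E - 170840}{-230276 + 116073}} = \frac{291011 - 492156}{-216316 + \frac{39450 - 170840}{-230276 + 116073}} = - \frac{201145}{-216316 - \frac{131390}{-114203}} = - \frac{201145}{-216316 - - \frac{131390}{114203}} = - \frac{201145}{-216316 + \frac{131390}{114203}} = - \frac{201145}{- \frac{24703804758}{114203}} = \left(-201145\right) \left(- \frac{114203}{24703804758}\right) = \frac{22971362435}{24703804758}$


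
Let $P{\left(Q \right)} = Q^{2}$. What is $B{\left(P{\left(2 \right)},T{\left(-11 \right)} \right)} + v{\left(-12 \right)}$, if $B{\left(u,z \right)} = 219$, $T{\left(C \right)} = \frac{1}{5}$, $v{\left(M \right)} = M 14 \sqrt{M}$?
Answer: $219 - 336 i \sqrt{3} \approx 219.0 - 581.97 i$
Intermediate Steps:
$v{\left(M \right)} = 14 M^{\frac{3}{2}}$ ($v{\left(M \right)} = 14 M \sqrt{M} = 14 M^{\frac{3}{2}}$)
$T{\left(C \right)} = \frac{1}{5}$
$B{\left(P{\left(2 \right)},T{\left(-11 \right)} \right)} + v{\left(-12 \right)} = 219 + 14 \left(-12\right)^{\frac{3}{2}} = 219 + 14 \left(- 24 i \sqrt{3}\right) = 219 - 336 i \sqrt{3}$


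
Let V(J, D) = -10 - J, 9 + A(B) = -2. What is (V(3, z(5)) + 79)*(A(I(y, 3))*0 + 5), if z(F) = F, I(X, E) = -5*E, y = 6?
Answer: 330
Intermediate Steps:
A(B) = -11 (A(B) = -9 - 2 = -11)
(V(3, z(5)) + 79)*(A(I(y, 3))*0 + 5) = ((-10 - 1*3) + 79)*(-11*0 + 5) = ((-10 - 3) + 79)*(0 + 5) = (-13 + 79)*5 = 66*5 = 330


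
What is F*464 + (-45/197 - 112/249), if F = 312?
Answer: 7101271435/49053 ≈ 1.4477e+5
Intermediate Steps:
F*464 + (-45/197 - 112/249) = 312*464 + (-45/197 - 112/249) = 144768 + (-45*1/197 - 112*1/249) = 144768 + (-45/197 - 112/249) = 144768 - 33269/49053 = 7101271435/49053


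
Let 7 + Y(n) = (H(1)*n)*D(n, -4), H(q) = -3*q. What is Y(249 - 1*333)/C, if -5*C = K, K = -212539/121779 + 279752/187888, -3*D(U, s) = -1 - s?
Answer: -3703831564230/733201103 ≈ -5051.6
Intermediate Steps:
D(U, s) = ⅓ + s/3 (D(U, s) = -(-1 - s)/3 = ⅓ + s/3)
K = -733201103/2860101594 (K = -212539*1/121779 + 279752*(1/187888) = -212539/121779 + 34969/23486 = -733201103/2860101594 ≈ -0.25635)
Y(n) = -7 + 3*n (Y(n) = -7 + ((-3*1)*n)*(⅓ + (⅓)*(-4)) = -7 + (-3*n)*(⅓ - 4/3) = -7 - 3*n*(-1) = -7 + 3*n)
C = 733201103/14300507970 (C = -⅕*(-733201103/2860101594) = 733201103/14300507970 ≈ 0.051271)
Y(249 - 1*333)/C = (-7 + 3*(249 - 1*333))/(733201103/14300507970) = (-7 + 3*(249 - 333))*(14300507970/733201103) = (-7 + 3*(-84))*(14300507970/733201103) = (-7 - 252)*(14300507970/733201103) = -259*14300507970/733201103 = -3703831564230/733201103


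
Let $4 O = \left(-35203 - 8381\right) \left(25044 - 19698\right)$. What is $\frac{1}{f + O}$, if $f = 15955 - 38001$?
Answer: $- \frac{1}{58272062} \approx -1.7161 \cdot 10^{-8}$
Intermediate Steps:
$O = -58250016$ ($O = \frac{\left(-35203 - 8381\right) \left(25044 - 19698\right)}{4} = \frac{\left(-43584\right) 5346}{4} = \frac{1}{4} \left(-233000064\right) = -58250016$)
$f = -22046$ ($f = 15955 - 38001 = -22046$)
$\frac{1}{f + O} = \frac{1}{-22046 - 58250016} = \frac{1}{-58272062} = - \frac{1}{58272062}$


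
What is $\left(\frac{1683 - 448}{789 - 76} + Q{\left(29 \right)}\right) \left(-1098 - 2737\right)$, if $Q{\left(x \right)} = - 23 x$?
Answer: $\frac{1819078560}{713} \approx 2.5513 \cdot 10^{6}$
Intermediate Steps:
$\left(\frac{1683 - 448}{789 - 76} + Q{\left(29 \right)}\right) \left(-1098 - 2737\right) = \left(\frac{1683 - 448}{789 - 76} - 667\right) \left(-1098 - 2737\right) = \left(\frac{1235}{713} - 667\right) \left(-3835\right) = \left(- \frac{474336}{713}\right) \left(-3835\right) = \frac{1819078560}{713}$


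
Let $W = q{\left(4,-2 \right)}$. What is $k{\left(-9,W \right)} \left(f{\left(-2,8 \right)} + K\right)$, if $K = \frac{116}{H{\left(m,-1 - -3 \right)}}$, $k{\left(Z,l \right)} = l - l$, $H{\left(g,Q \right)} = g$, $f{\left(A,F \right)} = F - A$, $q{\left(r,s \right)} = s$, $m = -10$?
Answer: $0$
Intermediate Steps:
$W = -2$
$k{\left(Z,l \right)} = 0$
$K = - \frac{58}{5}$ ($K = \frac{116}{-10} = 116 \left(- \frac{1}{10}\right) = - \frac{58}{5} \approx -11.6$)
$k{\left(-9,W \right)} \left(f{\left(-2,8 \right)} + K\right) = 0 \left(\left(8 - -2\right) - \frac{58}{5}\right) = 0 \left(\left(8 + 2\right) - \frac{58}{5}\right) = 0 \left(10 - \frac{58}{5}\right) = 0 \left(- \frac{8}{5}\right) = 0$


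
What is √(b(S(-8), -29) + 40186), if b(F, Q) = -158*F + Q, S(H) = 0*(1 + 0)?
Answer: √40157 ≈ 200.39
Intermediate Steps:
S(H) = 0 (S(H) = 0*1 = 0)
b(F, Q) = Q - 158*F
√(b(S(-8), -29) + 40186) = √((-29 - 158*0) + 40186) = √((-29 + 0) + 40186) = √(-29 + 40186) = √40157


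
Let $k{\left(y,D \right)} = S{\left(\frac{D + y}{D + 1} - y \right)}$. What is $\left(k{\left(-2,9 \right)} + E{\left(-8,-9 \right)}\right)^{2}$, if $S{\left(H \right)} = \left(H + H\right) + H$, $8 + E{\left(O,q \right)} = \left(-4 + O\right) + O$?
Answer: $\frac{39601}{100} \approx 396.01$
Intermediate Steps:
$E{\left(O,q \right)} = -12 + 2 O$ ($E{\left(O,q \right)} = -8 + \left(\left(-4 + O\right) + O\right) = -8 + \left(-4 + 2 O\right) = -12 + 2 O$)
$S{\left(H \right)} = 3 H$ ($S{\left(H \right)} = 2 H + H = 3 H$)
$k{\left(y,D \right)} = - 3 y + \frac{3 \left(D + y\right)}{1 + D}$ ($k{\left(y,D \right)} = 3 \left(\frac{D + y}{D + 1} - y\right) = 3 \left(\frac{D + y}{1 + D} - y\right) = 3 \left(- y + \frac{D + y}{1 + D}\right) = - 3 y + \frac{3 \left(D + y\right)}{1 + D}$)
$\left(k{\left(-2,9 \right)} + E{\left(-8,-9 \right)}\right)^{2} = \left(3 \cdot 9 \frac{1}{1 + 9} \left(1 - -2\right) + \left(-12 + 2 \left(-8\right)\right)\right)^{2} = \left(3 \cdot 9 \cdot \frac{1}{10} \left(1 + 2\right) - 28\right)^{2} = \left(3 \cdot 9 \cdot \frac{1}{10} \cdot 3 - 28\right)^{2} = \left(\frac{81}{10} - 28\right)^{2} = \left(- \frac{199}{10}\right)^{2} = \frac{39601}{100}$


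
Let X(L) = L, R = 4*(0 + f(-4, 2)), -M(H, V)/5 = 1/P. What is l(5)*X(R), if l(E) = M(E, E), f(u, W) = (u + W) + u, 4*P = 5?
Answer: 96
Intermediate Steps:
P = 5/4 (P = (¼)*5 = 5/4 ≈ 1.2500)
f(u, W) = W + 2*u (f(u, W) = (W + u) + u = W + 2*u)
M(H, V) = -4 (M(H, V) = -5/5/4 = -5*⅘ = -4)
l(E) = -4
R = -24 (R = 4*(0 + (2 + 2*(-4))) = 4*(0 + (2 - 8)) = 4*(0 - 6) = 4*(-6) = -24)
l(5)*X(R) = -4*(-24) = 96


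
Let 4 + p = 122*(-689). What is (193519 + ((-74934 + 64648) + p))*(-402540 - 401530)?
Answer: -79740425970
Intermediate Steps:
p = -84062 (p = -4 + 122*(-689) = -4 - 84058 = -84062)
(193519 + ((-74934 + 64648) + p))*(-402540 - 401530) = (193519 + ((-74934 + 64648) - 84062))*(-402540 - 401530) = (193519 + (-10286 - 84062))*(-804070) = (193519 - 94348)*(-804070) = 99171*(-804070) = -79740425970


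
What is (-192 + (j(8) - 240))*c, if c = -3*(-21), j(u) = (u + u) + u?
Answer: -25704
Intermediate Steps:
j(u) = 3*u (j(u) = 2*u + u = 3*u)
c = 63
(-192 + (j(8) - 240))*c = (-192 + (3*8 - 240))*63 = (-192 + (24 - 240))*63 = (-192 - 216)*63 = -408*63 = -25704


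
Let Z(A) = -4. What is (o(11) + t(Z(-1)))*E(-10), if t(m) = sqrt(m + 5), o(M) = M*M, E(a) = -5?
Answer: -610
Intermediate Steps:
o(M) = M**2
t(m) = sqrt(5 + m)
(o(11) + t(Z(-1)))*E(-10) = (11**2 + sqrt(5 - 4))*(-5) = (121 + sqrt(1))*(-5) = (121 + 1)*(-5) = 122*(-5) = -610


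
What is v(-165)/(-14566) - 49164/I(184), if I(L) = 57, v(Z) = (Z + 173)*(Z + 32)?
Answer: -119343696/138377 ≈ -862.45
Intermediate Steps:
v(Z) = (32 + Z)*(173 + Z) (v(Z) = (173 + Z)*(32 + Z) = (32 + Z)*(173 + Z))
v(-165)/(-14566) - 49164/I(184) = (5536 + (-165)² + 205*(-165))/(-14566) - 49164/57 = (5536 + 27225 - 33825)*(-1/14566) - 49164*1/57 = -1064*(-1/14566) - 16388/19 = 532/7283 - 16388/19 = -119343696/138377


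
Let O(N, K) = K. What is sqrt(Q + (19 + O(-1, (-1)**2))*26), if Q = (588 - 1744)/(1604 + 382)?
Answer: sqrt(512171526)/993 ≈ 22.791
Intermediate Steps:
Q = -578/993 (Q = -1156/1986 = -1156*1/1986 = -578/993 ≈ -0.58207)
sqrt(Q + (19 + O(-1, (-1)**2))*26) = sqrt(-578/993 + (19 + (-1)**2)*26) = sqrt(-578/993 + (19 + 1)*26) = sqrt(-578/993 + 20*26) = sqrt(-578/993 + 520) = sqrt(515782/993) = sqrt(512171526)/993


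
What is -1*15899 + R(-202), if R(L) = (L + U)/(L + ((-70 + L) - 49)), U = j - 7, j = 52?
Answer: -8315020/523 ≈ -15899.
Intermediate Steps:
U = 45 (U = 52 - 7 = 45)
R(L) = (45 + L)/(-119 + 2*L) (R(L) = (L + 45)/(L + ((-70 + L) - 49)) = (45 + L)/(L + (-119 + L)) = (45 + L)/(-119 + 2*L))
-1*15899 + R(-202) = -1*15899 + (45 - 202)/(-119 + 2*(-202)) = -15899 - 157/(-119 - 404) = -15899 - 157/(-523) = -15899 - 1/523*(-157) = -15899 + 157/523 = -8315020/523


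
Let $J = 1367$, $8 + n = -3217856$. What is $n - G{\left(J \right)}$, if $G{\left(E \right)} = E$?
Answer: $-3219231$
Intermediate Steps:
$n = -3217864$ ($n = -8 - 3217856 = -3217864$)
$n - G{\left(J \right)} = -3217864 - 1367 = -3219231$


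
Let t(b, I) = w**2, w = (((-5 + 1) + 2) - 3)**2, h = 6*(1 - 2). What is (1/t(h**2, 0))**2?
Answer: 1/390625 ≈ 2.5600e-6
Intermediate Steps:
h = -6 (h = 6*(-1) = -6)
w = 25 (w = ((-4 + 2) - 3)**2 = (-2 - 3)**2 = (-5)**2 = 25)
t(b, I) = 625 (t(b, I) = 25**2 = 625)
(1/t(h**2, 0))**2 = (1/625)**2 = 1/390625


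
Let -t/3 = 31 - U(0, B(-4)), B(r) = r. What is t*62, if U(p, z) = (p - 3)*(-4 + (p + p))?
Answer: -3534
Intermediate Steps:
U(p, z) = (-4 + 2*p)*(-3 + p) (U(p, z) = (-3 + p)*(-4 + 2*p) = (-4 + 2*p)*(-3 + p))
t = -57 (t = -3*(31 - (12 - 10*0 + 2*0²)) = -3*(31 - (12 + 0 + 2*0)) = -3*(31 - (12 + 0 + 0)) = -3*(31 - 1*12) = -3*(31 - 12) = -3*19 = -57)
t*62 = -57*62 = -3534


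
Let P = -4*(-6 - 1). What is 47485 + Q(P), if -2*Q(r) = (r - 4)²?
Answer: 47197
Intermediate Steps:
P = 28 (P = -4*(-7) = 28)
Q(r) = -(-4 + r)²/2 (Q(r) = -(r - 4)²/2 = -(-4 + r)²/2)
47485 + Q(P) = 47485 - (-4 + 28)²/2 = 47485 - ½*24² = 47485 - ½*576 = 47485 - 288 = 47197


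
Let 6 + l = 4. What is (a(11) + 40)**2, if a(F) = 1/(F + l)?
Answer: 130321/81 ≈ 1608.9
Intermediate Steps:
l = -2 (l = -6 + 4 = -2)
a(F) = 1/(-2 + F) (a(F) = 1/(F - 2) = 1/(-2 + F))
(a(11) + 40)**2 = (1/(-2 + 11) + 40)**2 = (1/9 + 40)**2 = (361/9)**2 = 130321/81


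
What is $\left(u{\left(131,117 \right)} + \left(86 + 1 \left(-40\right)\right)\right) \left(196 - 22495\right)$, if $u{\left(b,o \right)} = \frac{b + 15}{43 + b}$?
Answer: $- \frac{30289475}{29} \approx -1.0445 \cdot 10^{6}$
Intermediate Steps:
$u{\left(b,o \right)} = \frac{15 + b}{43 + b}$
$\left(u{\left(131,117 \right)} + \left(86 + 1 \left(-40\right)\right)\right) \left(196 - 22495\right) = \left(\frac{15 + 131}{43 + 131} + \left(86 + 1 \left(-40\right)\right)\right) \left(196 - 22495\right) = \left(\frac{1}{174} \cdot 146 + \left(86 - 40\right)\right) \left(-22299\right) = \left(\frac{1}{174} \cdot 146 + 46\right) \left(-22299\right) = \left(\frac{73}{87} + 46\right) \left(-22299\right) = \frac{4075}{87} \left(-22299\right) = - \frac{30289475}{29}$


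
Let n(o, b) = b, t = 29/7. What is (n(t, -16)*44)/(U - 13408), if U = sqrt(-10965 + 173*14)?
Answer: 9439232/179783007 + 704*I*sqrt(8543)/179783007 ≈ 0.052503 + 0.00036193*I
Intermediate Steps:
t = 29/7 (t = 29*(1/7) = 29/7 ≈ 4.1429)
U = I*sqrt(8543) (U = sqrt(-10965 + 2422) = sqrt(-8543) = I*sqrt(8543) ≈ 92.428*I)
(n(t, -16)*44)/(U - 13408) = (-16*44)/(I*sqrt(8543) - 13408) = -704/(-13408 + I*sqrt(8543))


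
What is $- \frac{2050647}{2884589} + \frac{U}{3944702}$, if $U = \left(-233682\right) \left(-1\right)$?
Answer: $- \frac{3707557397748}{5689421998739} \approx -0.65166$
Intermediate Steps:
$U = 233682$
$- \frac{2050647}{2884589} + \frac{U}{3944702} = - \frac{2050647}{2884589} + \frac{233682}{3944702} = \left(-2050647\right) \frac{1}{2884589} + 233682 \cdot \frac{1}{3944702} = - \frac{2050647}{2884589} + \frac{116841}{1972351} = - \frac{3707557397748}{5689421998739}$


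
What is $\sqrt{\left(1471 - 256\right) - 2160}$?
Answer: $3 i \sqrt{105} \approx 30.741 i$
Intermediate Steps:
$\sqrt{\left(1471 - 256\right) - 2160} = \sqrt{1215 - 2160} = \sqrt{-945} = 3 i \sqrt{105}$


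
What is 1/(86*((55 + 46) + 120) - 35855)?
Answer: -1/16849 ≈ -5.9351e-5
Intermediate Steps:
1/(86*((55 + 46) + 120) - 35855) = 1/(86*(101 + 120) - 35855) = 1/(86*221 - 35855) = 1/(19006 - 35855) = 1/(-16849) = -1/16849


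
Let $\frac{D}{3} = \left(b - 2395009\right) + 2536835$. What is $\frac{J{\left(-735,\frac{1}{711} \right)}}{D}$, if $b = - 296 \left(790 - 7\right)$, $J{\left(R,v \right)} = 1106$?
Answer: $- \frac{553}{134913} \approx -0.0040989$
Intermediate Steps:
$b = -231768$ ($b = \left(-296\right) 783 = -231768$)
$D = -269826$ ($D = 3 \left(\left(-231768 - 2395009\right) + 2536835\right) = 3 \left(-2626777 + 2536835\right) = 3 \left(-89942\right) = -269826$)
$\frac{J{\left(-735,\frac{1}{711} \right)}}{D} = \frac{1106}{-269826} = 1106 \left(- \frac{1}{269826}\right) = - \frac{553}{134913}$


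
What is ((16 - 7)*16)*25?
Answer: 3600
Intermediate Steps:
((16 - 7)*16)*25 = (9*16)*25 = 144*25 = 3600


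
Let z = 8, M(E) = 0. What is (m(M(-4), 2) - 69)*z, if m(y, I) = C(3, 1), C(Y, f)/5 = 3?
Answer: -432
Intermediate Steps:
C(Y, f) = 15 (C(Y, f) = 5*3 = 15)
m(y, I) = 15
(m(M(-4), 2) - 69)*z = (15 - 69)*8 = -54*8 = -432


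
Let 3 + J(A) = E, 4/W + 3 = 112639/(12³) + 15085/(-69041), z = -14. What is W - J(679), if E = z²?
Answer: -203760058169/1056104825 ≈ -192.94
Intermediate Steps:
W = 68173056/1056104825 (W = 4/(-3 + (112639/(12³) + 15085/(-69041))) = 4/(-3 + (112639/1728 + 15085*(-1/69041))) = 4/(-3 + (112639*(1/1728) - 2155/9863)) = 4/(-3 + (112639/1728 - 2155/9863)) = 4/(-3 + 1107234617/17043264) = 4/(1056104825/17043264) = 4*(17043264/1056104825) = 68173056/1056104825 ≈ 0.064551)
E = 196 (E = (-14)² = 196)
J(A) = 193 (J(A) = -3 + 196 = 193)
W - J(679) = 68173056/1056104825 - 1*193 = 68173056/1056104825 - 193 = -203760058169/1056104825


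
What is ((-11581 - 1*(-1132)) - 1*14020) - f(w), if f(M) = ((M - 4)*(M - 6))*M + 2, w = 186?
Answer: -6117831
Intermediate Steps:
f(M) = 2 + M*(-6 + M)*(-4 + M) (f(M) = ((-4 + M)*(-6 + M))*M + 2 = ((-6 + M)*(-4 + M))*M + 2 = M*(-6 + M)*(-4 + M) + 2 = 2 + M*(-6 + M)*(-4 + M))
((-11581 - 1*(-1132)) - 1*14020) - f(w) = ((-11581 - 1*(-1132)) - 1*14020) - (2 + 186**3 - 10*186**2 + 24*186) = ((-11581 + 1132) - 14020) - (2 + 6434856 - 10*34596 + 4464) = (-10449 - 14020) - (2 + 6434856 - 345960 + 4464) = -24469 - 1*6093362 = -24469 - 6093362 = -6117831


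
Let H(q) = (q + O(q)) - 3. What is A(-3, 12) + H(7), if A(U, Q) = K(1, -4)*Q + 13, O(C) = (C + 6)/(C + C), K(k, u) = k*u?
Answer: -421/14 ≈ -30.071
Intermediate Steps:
O(C) = (6 + C)/(2*C) (O(C) = (6 + C)/((2*C)) = (6 + C)*(1/(2*C)) = (6 + C)/(2*C))
A(U, Q) = 13 - 4*Q (A(U, Q) = (1*(-4))*Q + 13 = -4*Q + 13 = 13 - 4*Q)
H(q) = -3 + q + (6 + q)/(2*q) (H(q) = (q + (6 + q)/(2*q)) - 3 = -3 + q + (6 + q)/(2*q))
A(-3, 12) + H(7) = (13 - 4*12) + (-5/2 + 7 + 3/7) = (13 - 48) + (-5/2 + 7 + 3*(⅐)) = -35 + (-5/2 + 7 + 3/7) = -35 + 69/14 = -421/14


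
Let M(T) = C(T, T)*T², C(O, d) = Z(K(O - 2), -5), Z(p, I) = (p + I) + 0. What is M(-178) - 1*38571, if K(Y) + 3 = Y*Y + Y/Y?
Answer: 1026301241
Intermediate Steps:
K(Y) = -2 + Y² (K(Y) = -3 + (Y*Y + Y/Y) = -3 + (Y² + 1) = -3 + (1 + Y²) = -2 + Y²)
Z(p, I) = I + p (Z(p, I) = (I + p) + 0 = I + p)
C(O, d) = -7 + (-2 + O)² (C(O, d) = -5 + (-2 + (O - 2)²) = -5 + (-2 + (-2 + O)²) = -7 + (-2 + O)²)
M(T) = T²*(-7 + (-2 + T)²) (M(T) = (-7 + (-2 + T)²)*T² = T²*(-7 + (-2 + T)²))
M(-178) - 1*38571 = (-178)²*(-7 + (-2 - 178)²) - 1*38571 = 31684*(-7 + (-180)²) - 38571 = 31684*(-7 + 32400) - 38571 = 31684*32393 - 38571 = 1026339812 - 38571 = 1026301241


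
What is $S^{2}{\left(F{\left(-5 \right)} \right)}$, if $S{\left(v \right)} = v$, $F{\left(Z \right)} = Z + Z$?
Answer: $100$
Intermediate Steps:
$F{\left(Z \right)} = 2 Z$
$S^{2}{\left(F{\left(-5 \right)} \right)} = \left(2 \left(-5\right)\right)^{2} = \left(-10\right)^{2} = 100$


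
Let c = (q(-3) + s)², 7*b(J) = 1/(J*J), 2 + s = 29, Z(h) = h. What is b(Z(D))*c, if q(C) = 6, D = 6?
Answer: 121/28 ≈ 4.3214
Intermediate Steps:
s = 27 (s = -2 + 29 = 27)
b(J) = 1/(7*J²) (b(J) = (1/(J*J))/7 = 1/(7*J²))
c = 1089 (c = (6 + 27)² = 33² = 1089)
b(Z(D))*c = ((⅐)/6²)*1089 = ((⅐)*(1/36))*1089 = (1/252)*1089 = 121/28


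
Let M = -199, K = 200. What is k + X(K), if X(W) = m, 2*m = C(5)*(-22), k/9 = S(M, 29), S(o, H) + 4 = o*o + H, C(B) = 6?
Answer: 356568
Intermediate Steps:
S(o, H) = -4 + H + o**2 (S(o, H) = -4 + (o*o + H) = -4 + (o**2 + H) = -4 + (H + o**2) = -4 + H + o**2)
k = 356634 (k = 9*(-4 + 29 + (-199)**2) = 9*(-4 + 29 + 39601) = 9*39626 = 356634)
m = -66 (m = (6*(-22))/2 = (1/2)*(-132) = -66)
X(W) = -66
k + X(K) = 356634 - 66 = 356568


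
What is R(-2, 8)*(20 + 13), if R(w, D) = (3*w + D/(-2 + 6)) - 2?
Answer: -198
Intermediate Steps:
R(w, D) = -2 + 3*w + D/4 (R(w, D) = (3*w + D/4) - 2 = -2 + 3*w + D/4)
R(-2, 8)*(20 + 13) = (-2 + 3*(-2) + (¼)*8)*(20 + 13) = (-2 - 6 + 2)*33 = -6*33 = -198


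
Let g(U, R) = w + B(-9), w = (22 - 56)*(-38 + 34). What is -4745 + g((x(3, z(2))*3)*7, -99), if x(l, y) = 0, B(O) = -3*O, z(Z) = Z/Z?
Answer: -4582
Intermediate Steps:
z(Z) = 1
w = 136 (w = -34*(-4) = 136)
g(U, R) = 163 (g(U, R) = 136 - 3*(-9) = 136 + 27 = 163)
-4745 + g((x(3, z(2))*3)*7, -99) = -4745 + 163 = -4582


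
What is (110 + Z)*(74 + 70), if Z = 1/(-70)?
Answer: 554328/35 ≈ 15838.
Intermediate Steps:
Z = -1/70 ≈ -0.014286
(110 + Z)*(74 + 70) = (110 - 1/70)*(74 + 70) = (7699/70)*144 = 554328/35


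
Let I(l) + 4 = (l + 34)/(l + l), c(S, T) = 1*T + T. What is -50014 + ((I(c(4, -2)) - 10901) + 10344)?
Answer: -202315/4 ≈ -50579.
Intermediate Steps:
c(S, T) = 2*T (c(S, T) = T + T = 2*T)
I(l) = -4 + (34 + l)/(2*l) (I(l) = -4 + (l + 34)/(l + l) = -4 + (34 + l)/((2*l)) = -4 + (34 + l)*(1/(2*l)) = -4 + (34 + l)/(2*l))
-50014 + ((I(c(4, -2)) - 10901) + 10344) = -50014 + (((-7/2 + 17/((2*(-2)))) - 10901) + 10344) = -50014 + (((-7/2 + 17/(-4)) - 10901) + 10344) = -50014 + (((-7/2 + 17*(-¼)) - 10901) + 10344) = -50014 + (((-7/2 - 17/4) - 10901) + 10344) = -50014 + ((-31/4 - 10901) + 10344) = -50014 + (-43635/4 + 10344) = -50014 - 2259/4 = -202315/4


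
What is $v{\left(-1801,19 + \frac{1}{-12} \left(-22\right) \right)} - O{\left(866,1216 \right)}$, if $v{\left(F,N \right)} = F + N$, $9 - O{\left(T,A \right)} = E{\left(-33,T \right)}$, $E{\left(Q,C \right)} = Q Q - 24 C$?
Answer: $- \frac{128905}{6} \approx -21484.0$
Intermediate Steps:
$E{\left(Q,C \right)} = Q^{2} - 24 C$
$O{\left(T,A \right)} = -1080 + 24 T$ ($O{\left(T,A \right)} = 9 - \left(\left(-33\right)^{2} - 24 T\right) = 9 - \left(1089 - 24 T\right) = 9 + \left(-1089 + 24 T\right) = -1080 + 24 T$)
$v{\left(-1801,19 + \frac{1}{-12} \left(-22\right) \right)} - O{\left(866,1216 \right)} = \left(-1801 + \left(19 + \frac{1}{-12} \left(-22\right)\right)\right) - \left(-1080 + 24 \cdot 866\right) = \left(-1801 + \left(19 - - \frac{11}{6}\right)\right) - \left(-1080 + 20784\right) = \left(-1801 + \left(19 + \frac{11}{6}\right)\right) - 19704 = \left(-1801 + \frac{125}{6}\right) - 19704 = - \frac{10681}{6} - 19704 = - \frac{128905}{6}$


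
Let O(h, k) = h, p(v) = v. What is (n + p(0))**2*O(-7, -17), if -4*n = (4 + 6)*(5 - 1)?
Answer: -700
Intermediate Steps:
n = -10 (n = -(4 + 6)*(5 - 1)/4 = -5*4/2 = -1/4*40 = -10)
(n + p(0))**2*O(-7, -17) = (-10 + 0)**2*(-7) = (-10)**2*(-7) = 100*(-7) = -700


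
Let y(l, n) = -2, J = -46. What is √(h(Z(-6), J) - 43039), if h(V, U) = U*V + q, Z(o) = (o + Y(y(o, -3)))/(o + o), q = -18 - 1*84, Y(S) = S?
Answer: I*√388545/3 ≈ 207.78*I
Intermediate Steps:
q = -102 (q = -18 - 84 = -102)
Z(o) = (-2 + o)/(2*o) (Z(o) = (o - 2)/(o + o) = (-2 + o)/((2*o)) = (-2 + o)*(1/(2*o)) = (-2 + o)/(2*o))
h(V, U) = -102 + U*V (h(V, U) = U*V - 102 = -102 + U*V)
√(h(Z(-6), J) - 43039) = √((-102 - 23*(-2 - 6)/(-6)) - 43039) = √((-102 - 23*(-1)*(-8)/6) - 43039) = √((-102 - 46*⅔) - 43039) = √((-102 - 92/3) - 43039) = √(-398/3 - 43039) = √(-129515/3) = I*√388545/3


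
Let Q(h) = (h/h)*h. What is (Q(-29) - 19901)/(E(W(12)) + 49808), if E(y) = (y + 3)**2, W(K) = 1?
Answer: -9965/24912 ≈ -0.40001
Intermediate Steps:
E(y) = (3 + y)**2
Q(h) = h (Q(h) = 1*h = h)
(Q(-29) - 19901)/(E(W(12)) + 49808) = (-29 - 19901)/((3 + 1)**2 + 49808) = -19930/(4**2 + 49808) = -19930/(16 + 49808) = -19930/49824 = -19930*1/49824 = -9965/24912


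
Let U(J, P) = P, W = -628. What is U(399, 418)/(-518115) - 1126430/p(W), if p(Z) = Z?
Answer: 291810008473/162688110 ≈ 1793.7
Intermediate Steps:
U(399, 418)/(-518115) - 1126430/p(W) = 418/(-518115) - 1126430/(-628) = 418*(-1/518115) - 1126430*(-1/628) = -418/518115 + 563215/314 = 291810008473/162688110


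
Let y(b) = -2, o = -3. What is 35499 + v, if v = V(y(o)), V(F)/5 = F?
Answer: 35489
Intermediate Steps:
V(F) = 5*F
v = -10 (v = 5*(-2) = -10)
35499 + v = 35499 - 10 = 35489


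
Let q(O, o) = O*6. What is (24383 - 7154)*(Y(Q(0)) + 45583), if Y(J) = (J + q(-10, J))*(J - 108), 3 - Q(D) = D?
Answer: 888465072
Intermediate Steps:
q(O, o) = 6*O
Q(D) = 3 - D
Y(J) = (-108 + J)*(-60 + J) (Y(J) = (J + 6*(-10))*(J - 108) = (J - 60)*(-108 + J) = (-60 + J)*(-108 + J) = (-108 + J)*(-60 + J))
(24383 - 7154)*(Y(Q(0)) + 45583) = (24383 - 7154)*((6480 + (3 - 1*0)² - 168*(3 - 1*0)) + 45583) = 17229*((6480 + (3 + 0)² - 168*(3 + 0)) + 45583) = 17229*((6480 + 3² - 168*3) + 45583) = 17229*((6480 + 9 - 504) + 45583) = 17229*(5985 + 45583) = 17229*51568 = 888465072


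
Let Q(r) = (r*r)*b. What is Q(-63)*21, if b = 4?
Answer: 333396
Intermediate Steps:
Q(r) = 4*r² (Q(r) = (r*r)*4 = r²*4 = 4*r²)
Q(-63)*21 = (4*(-63)²)*21 = (4*3969)*21 = 15876*21 = 333396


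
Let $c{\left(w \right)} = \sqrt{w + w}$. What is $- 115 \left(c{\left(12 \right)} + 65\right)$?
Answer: $-7475 - 230 \sqrt{6} \approx -8038.4$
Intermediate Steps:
$c{\left(w \right)} = \sqrt{2} \sqrt{w}$ ($c{\left(w \right)} = \sqrt{2 w} = \sqrt{2} \sqrt{w}$)
$- 115 \left(c{\left(12 \right)} + 65\right) = - 115 \left(\sqrt{2} \sqrt{12} + 65\right) = - 115 \left(\sqrt{2} \cdot 2 \sqrt{3} + 65\right) = - 115 \left(2 \sqrt{6} + 65\right) = - 115 \left(65 + 2 \sqrt{6}\right) = -7475 - 230 \sqrt{6}$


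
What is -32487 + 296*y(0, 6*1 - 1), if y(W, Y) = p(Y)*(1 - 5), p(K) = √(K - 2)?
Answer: -32487 - 1184*√3 ≈ -34538.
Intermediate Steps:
p(K) = √(-2 + K)
y(W, Y) = -4*√(-2 + Y) (y(W, Y) = √(-2 + Y)*(1 - 5) = √(-2 + Y)*(-4) = -4*√(-2 + Y))
-32487 + 296*y(0, 6*1 - 1) = -32487 + 296*(-4*√(-2 + (6*1 - 1))) = -32487 + 296*(-4*√(-2 + (6 - 1))) = -32487 + 296*(-4*√(-2 + 5)) = -32487 + 296*(-4*√3) = -32487 - 1184*√3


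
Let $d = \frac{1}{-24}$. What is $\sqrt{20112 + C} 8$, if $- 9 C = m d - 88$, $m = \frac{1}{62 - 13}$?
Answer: $\frac{2 \sqrt{1277813382}}{63} \approx 1134.8$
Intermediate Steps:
$d = - \frac{1}{24} \approx -0.041667$
$m = \frac{1}{49} \approx 0.020408$
$C = \frac{103489}{10584}$ ($C = - \frac{\frac{1}{49} \left(- \frac{1}{24}\right) - 88}{9} = - \frac{- \frac{1}{1176} - 88}{9} = \left(- \frac{1}{9}\right) \left(- \frac{103489}{1176}\right) = \frac{103489}{10584} \approx 9.7779$)
$\sqrt{20112 + C} 8 = \sqrt{20112 + \frac{103489}{10584}} \cdot 8 = \sqrt{\frac{212968897}{10584}} \cdot 8 = \frac{\sqrt{1277813382}}{252} \cdot 8 = \frac{2 \sqrt{1277813382}}{63}$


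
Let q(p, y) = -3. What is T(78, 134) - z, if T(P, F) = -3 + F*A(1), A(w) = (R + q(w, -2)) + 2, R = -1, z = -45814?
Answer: 45543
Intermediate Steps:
A(w) = -2 (A(w) = (-1 - 3) + 2 = -4 + 2 = -2)
T(P, F) = -3 - 2*F (T(P, F) = -3 + F*(-2) = -3 - 2*F)
T(78, 134) - z = (-3 - 2*134) - 1*(-45814) = (-3 - 268) + 45814 = -271 + 45814 = 45543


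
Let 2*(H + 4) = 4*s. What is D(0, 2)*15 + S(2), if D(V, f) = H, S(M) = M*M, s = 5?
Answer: 94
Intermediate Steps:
H = 6 (H = -4 + (4*5)/2 = -4 + (1/2)*20 = -4 + 10 = 6)
S(M) = M**2
D(V, f) = 6
D(0, 2)*15 + S(2) = 6*15 + 2**2 = 90 + 4 = 94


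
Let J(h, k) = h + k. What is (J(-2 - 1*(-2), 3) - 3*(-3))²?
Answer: 144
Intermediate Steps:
(J(-2 - 1*(-2), 3) - 3*(-3))² = (((-2 - 1*(-2)) + 3) - 3*(-3))² = (((-2 + 2) + 3) + 9)² = ((0 + 3) + 9)² = (3 + 9)² = 12² = 144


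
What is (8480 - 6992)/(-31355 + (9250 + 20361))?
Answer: -93/109 ≈ -0.85321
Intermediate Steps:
(8480 - 6992)/(-31355 + (9250 + 20361)) = 1488/(-31355 + 29611) = 1488/(-1744) = 1488*(-1/1744) = -93/109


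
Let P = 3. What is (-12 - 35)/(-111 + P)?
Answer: 47/108 ≈ 0.43518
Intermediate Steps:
(-12 - 35)/(-111 + P) = (-12 - 35)/(-111 + 3) = -47/(-108) = -47*(-1/108) = 47/108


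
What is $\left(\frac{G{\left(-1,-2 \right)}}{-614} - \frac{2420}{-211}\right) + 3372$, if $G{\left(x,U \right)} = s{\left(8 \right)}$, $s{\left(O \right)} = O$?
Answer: $\frac{219170140}{64777} \approx 3383.5$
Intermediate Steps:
$G{\left(x,U \right)} = 8$
$\left(\frac{G{\left(-1,-2 \right)}}{-614} - \frac{2420}{-211}\right) + 3372 = \left(\frac{8}{-614} - \frac{2420}{-211}\right) + 3372 = \left(8 \left(- \frac{1}{614}\right) - - \frac{2420}{211}\right) + 3372 = \left(- \frac{4}{307} + \frac{2420}{211}\right) + 3372 = \frac{742096}{64777} + 3372 = \frac{219170140}{64777}$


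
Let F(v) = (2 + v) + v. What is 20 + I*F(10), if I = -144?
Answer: -3148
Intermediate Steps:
F(v) = 2 + 2*v
20 + I*F(10) = 20 - 144*(2 + 2*10) = 20 - 144*(2 + 20) = 20 - 144*22 = 20 - 3168 = -3148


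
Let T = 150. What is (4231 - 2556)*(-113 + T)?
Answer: 61975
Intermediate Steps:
(4231 - 2556)*(-113 + T) = (4231 - 2556)*(-113 + 150) = 1675*37 = 61975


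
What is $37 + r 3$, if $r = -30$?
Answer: $-53$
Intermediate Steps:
$37 + r 3 = 37 - 90 = -53$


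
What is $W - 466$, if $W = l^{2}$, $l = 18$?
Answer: $-142$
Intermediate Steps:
$W = 324$ ($W = 18^{2} = 324$)
$W - 466 = 324 - 466 = -142$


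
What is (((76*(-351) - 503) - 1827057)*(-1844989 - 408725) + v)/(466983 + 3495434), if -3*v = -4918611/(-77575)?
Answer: 324179535339858263/307384498775 ≈ 1.0546e+6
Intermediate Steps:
v = -1639537/77575 (v = -(-1639537)/(-77575) = -(-1639537)*(-1)/77575 = -1/3*4918611/77575 = -1639537/77575 ≈ -21.135)
(((76*(-351) - 503) - 1827057)*(-1844989 - 408725) + v)/(466983 + 3495434) = (((76*(-351) - 503) - 1827057)*(-1844989 - 408725) - 1639537/77575)/(466983 + 3495434) = (((-26676 - 503) - 1827057)*(-2253714) - 1639537/77575)/3962417 = ((-27179 - 1827057)*(-2253714) - 1639537/77575)*(1/3962417) = (-1854236*(-2253714) - 1639537/77575)*(1/3962417) = (4178917632504 - 1639537/77575)*(1/3962417) = (324179535339858263/77575)*(1/3962417) = 324179535339858263/307384498775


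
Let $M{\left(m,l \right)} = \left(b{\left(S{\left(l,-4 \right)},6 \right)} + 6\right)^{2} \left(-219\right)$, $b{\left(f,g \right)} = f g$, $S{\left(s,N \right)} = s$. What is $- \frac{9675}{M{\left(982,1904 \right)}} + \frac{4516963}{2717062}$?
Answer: $\frac{287190905743667}{172752209398116} \approx 1.6624$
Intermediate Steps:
$M{\left(m,l \right)} = - 219 \left(6 + 6 l\right)^{2}$ ($M{\left(m,l \right)} = \left(l 6 + 6\right)^{2} \left(-219\right) = \left(6 l + 6\right)^{2} \left(-219\right) = \left(6 + 6 l\right)^{2} \left(-219\right) = - 219 \left(6 + 6 l\right)^{2}$)
$- \frac{9675}{M{\left(982,1904 \right)}} + \frac{4516963}{2717062} = - \frac{9675}{\left(-7884\right) \left(1 + 1904\right)^{2}} + \frac{4516963}{2717062} = - \frac{9675}{\left(-7884\right) 1905^{2}} + 4516963 \cdot \frac{1}{2717062} = - \frac{9675}{\left(-7884\right) 3629025} + \frac{4516963}{2717062} = - \frac{9675}{-28611233100} + \frac{4516963}{2717062} = \left(-9675\right) \left(- \frac{1}{28611233100}\right) + \frac{4516963}{2717062} = \frac{43}{127161036} + \frac{4516963}{2717062} = \frac{287190905743667}{172752209398116}$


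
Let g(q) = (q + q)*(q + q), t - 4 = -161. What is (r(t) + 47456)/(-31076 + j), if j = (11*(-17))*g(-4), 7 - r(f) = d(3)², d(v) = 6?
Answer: -15809/14348 ≈ -1.1018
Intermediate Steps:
t = -157 (t = 4 - 161 = -157)
r(f) = -29 (r(f) = 7 - 1*6² = 7 - 1*36 = 7 - 36 = -29)
g(q) = 4*q² (g(q) = (2*q)*(2*q) = 4*q²)
j = -11968 (j = (11*(-17))*(4*(-4)²) = -748*16 = -187*64 = -11968)
(r(t) + 47456)/(-31076 + j) = (-29 + 47456)/(-31076 - 11968) = 47427/(-43044) = 47427*(-1/43044) = -15809/14348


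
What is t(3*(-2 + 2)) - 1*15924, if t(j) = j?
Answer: -15924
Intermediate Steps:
t(3*(-2 + 2)) - 1*15924 = 3*(-2 + 2) - 1*15924 = 3*0 - 15924 = 0 - 15924 = -15924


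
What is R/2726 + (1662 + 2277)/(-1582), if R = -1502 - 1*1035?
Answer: -3687812/1078133 ≈ -3.4206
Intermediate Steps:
R = -2537 (R = -1502 - 1035 = -2537)
R/2726 + (1662 + 2277)/(-1582) = -2537/2726 + (1662 + 2277)/(-1582) = -2537*1/2726 + 3939*(-1/1582) = -2537/2726 - 3939/1582 = -3687812/1078133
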